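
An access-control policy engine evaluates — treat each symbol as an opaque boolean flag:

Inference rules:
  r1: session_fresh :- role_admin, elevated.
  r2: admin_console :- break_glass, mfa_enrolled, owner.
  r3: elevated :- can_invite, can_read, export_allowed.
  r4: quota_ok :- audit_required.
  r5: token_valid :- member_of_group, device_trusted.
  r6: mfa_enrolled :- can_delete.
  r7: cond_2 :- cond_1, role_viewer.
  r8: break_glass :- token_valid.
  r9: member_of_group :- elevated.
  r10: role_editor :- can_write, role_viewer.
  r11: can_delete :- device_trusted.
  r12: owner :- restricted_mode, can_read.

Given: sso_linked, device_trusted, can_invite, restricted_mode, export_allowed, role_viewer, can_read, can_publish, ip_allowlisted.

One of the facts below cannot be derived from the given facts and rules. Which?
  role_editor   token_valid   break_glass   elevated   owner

role_editor

Round 1 fires r3, r11, r12, giving elevated, can_delete, owner.
Round 2 fires r6, r9, giving mfa_enrolled, member_of_group.
Round 3 fires r5, giving token_valid.
Round 4 fires r8, giving break_glass.
Round 5 fires r2, giving admin_console.
Derived: token_valid (round 3), break_glass (round 4), owner (round 1), elevated (round 1). role_editor never appears in any round.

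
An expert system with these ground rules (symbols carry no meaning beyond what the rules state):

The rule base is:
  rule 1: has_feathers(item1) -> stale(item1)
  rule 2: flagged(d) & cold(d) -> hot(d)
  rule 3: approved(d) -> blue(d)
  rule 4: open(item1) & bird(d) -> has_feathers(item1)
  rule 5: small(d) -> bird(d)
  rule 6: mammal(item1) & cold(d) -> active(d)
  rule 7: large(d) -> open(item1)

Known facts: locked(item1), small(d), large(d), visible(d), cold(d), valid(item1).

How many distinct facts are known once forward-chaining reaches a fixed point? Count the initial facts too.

10

Round 1: rule 5 [small(d) -> bird(d)]; rule 7 [large(d) -> open(item1)]. Adds bird(d), open(item1).
Round 2: rule 4 [open(item1) & bird(d) -> has_feathers(item1)]. Adds has_feathers(item1).
Round 3: rule 1 [has_feathers(item1) -> stale(item1)]. Adds stale(item1).
Closure: {bird(d), cold(d), has_feathers(item1), large(d), locked(item1), open(item1), small(d), stale(item1), valid(item1), visible(d)} — 10 facts.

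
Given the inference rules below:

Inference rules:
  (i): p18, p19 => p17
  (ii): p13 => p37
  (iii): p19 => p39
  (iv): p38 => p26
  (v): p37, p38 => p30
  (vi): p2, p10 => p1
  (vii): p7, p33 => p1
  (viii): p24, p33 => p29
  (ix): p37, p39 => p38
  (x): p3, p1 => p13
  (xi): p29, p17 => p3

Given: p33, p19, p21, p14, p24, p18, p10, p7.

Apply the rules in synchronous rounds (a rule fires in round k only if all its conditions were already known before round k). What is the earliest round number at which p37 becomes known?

4

Round 1 fires (i), (iii), (vii), (viii), giving p17, p39, p1, p29.
Round 2 fires (xi), giving p3.
Round 3 fires (x), giving p13.
Round 4 fires (ii), giving p37.
p37 first appears in round 4.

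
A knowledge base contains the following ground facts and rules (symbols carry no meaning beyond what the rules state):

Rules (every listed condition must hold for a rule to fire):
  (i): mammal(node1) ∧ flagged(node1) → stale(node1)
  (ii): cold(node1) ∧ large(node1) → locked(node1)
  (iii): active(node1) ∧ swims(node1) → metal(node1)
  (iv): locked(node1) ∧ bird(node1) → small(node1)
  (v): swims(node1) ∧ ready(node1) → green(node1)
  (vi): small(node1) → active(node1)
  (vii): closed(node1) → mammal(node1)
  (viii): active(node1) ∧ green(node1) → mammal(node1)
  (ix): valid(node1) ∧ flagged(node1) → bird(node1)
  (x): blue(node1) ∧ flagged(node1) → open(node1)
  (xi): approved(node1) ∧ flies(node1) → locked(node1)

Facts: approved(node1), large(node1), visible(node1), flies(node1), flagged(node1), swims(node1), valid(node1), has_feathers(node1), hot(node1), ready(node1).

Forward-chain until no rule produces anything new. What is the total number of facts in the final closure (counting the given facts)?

18

Round 1 — (v), (ix), (xi), derive green(node1), bird(node1), locked(node1).
Round 2 — (iv), derive small(node1).
Round 3 — (vi), derive active(node1).
Round 4 — (iii), (viii), derive metal(node1), mammal(node1).
Round 5 — (i), derive stale(node1).
Closure: {active(node1), approved(node1), bird(node1), flagged(node1), flies(node1), green(node1), has_feathers(node1), hot(node1), large(node1), locked(node1), mammal(node1), metal(node1), ready(node1), small(node1), stale(node1), swims(node1), valid(node1), visible(node1)} — 18 facts.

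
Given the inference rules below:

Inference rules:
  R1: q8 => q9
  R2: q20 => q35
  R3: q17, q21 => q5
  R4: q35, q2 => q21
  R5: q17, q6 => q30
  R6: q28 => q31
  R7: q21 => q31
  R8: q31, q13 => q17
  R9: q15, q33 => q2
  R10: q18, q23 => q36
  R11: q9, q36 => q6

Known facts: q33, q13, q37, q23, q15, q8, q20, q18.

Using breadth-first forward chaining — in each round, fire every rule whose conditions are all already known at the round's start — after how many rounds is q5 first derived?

5

Round 1: R1 [q8 => q9]; R2 [q20 => q35]; R9 [q15, q33 => q2]; R10 [q18, q23 => q36]. New: q9, q35, q2, q36.
Round 2: R4 [q35, q2 => q21]; R11 [q9, q36 => q6]. New: q21, q6.
Round 3: R7 [q21 => q31]. New: q31.
Round 4: R8 [q31, q13 => q17]. New: q17.
Round 5: R3 [q17, q21 => q5]; R5 [q17, q6 => q30]. New: q5, q30.
q5 first appears in round 5.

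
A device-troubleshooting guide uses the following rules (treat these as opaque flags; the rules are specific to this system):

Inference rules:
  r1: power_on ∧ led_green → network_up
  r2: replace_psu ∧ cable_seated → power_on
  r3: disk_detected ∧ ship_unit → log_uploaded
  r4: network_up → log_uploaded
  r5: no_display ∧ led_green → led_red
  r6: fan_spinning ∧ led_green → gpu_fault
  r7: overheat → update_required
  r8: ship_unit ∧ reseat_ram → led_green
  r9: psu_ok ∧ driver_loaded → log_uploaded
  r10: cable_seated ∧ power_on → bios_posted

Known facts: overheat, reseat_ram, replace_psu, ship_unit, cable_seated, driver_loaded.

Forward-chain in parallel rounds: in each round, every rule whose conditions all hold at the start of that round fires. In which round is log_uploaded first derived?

Round 1: r2 [replace_psu ∧ cable_seated → power_on]; r7 [overheat → update_required]; r8 [ship_unit ∧ reseat_ram → led_green]. New: power_on, update_required, led_green.
Round 2: r1 [power_on ∧ led_green → network_up]; r10 [cable_seated ∧ power_on → bios_posted]. New: network_up, bios_posted.
Round 3: r4 [network_up → log_uploaded]. New: log_uploaded.
log_uploaded first appears in round 3.

3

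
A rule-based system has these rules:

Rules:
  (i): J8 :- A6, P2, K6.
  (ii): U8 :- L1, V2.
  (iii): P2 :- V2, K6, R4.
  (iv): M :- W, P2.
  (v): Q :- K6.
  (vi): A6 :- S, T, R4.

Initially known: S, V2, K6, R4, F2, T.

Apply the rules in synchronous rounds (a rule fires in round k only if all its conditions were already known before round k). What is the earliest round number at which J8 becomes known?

Round 1: (iii) [P2 :- V2, K6, R4.]; (v) [Q :- K6.]; (vi) [A6 :- S, T, R4.]. Adds P2, Q, A6.
Round 2: (i) [J8 :- A6, P2, K6.]. Adds J8.
J8 first appears in round 2.

2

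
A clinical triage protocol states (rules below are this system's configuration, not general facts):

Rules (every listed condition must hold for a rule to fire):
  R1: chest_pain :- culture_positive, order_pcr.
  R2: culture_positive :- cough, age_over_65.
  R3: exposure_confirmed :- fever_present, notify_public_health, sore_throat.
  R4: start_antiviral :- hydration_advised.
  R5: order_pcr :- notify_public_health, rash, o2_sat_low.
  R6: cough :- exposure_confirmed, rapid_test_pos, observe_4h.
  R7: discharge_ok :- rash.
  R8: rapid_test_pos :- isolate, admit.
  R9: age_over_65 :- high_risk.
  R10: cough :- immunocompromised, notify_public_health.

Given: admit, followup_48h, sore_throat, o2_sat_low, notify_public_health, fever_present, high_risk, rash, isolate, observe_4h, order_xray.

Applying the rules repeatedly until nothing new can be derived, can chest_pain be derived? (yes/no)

yes

Round 1: R3 [exposure_confirmed :- fever_present, notify_public_health, sore_throat.]; R5 [order_pcr :- notify_public_health, rash, o2_sat_low.]; R7 [discharge_ok :- rash.]; R8 [rapid_test_pos :- isolate, admit.]; R9 [age_over_65 :- high_risk.]. Adds exposure_confirmed, order_pcr, discharge_ok, rapid_test_pos, age_over_65.
Round 2: R6 [cough :- exposure_confirmed, rapid_test_pos, observe_4h.]. Adds cough.
Round 3: R2 [culture_positive :- cough, age_over_65.]. Adds culture_positive.
Round 4: R1 [chest_pain :- culture_positive, order_pcr.]. Adds chest_pain.
chest_pain appears in round 4, so it is derivable.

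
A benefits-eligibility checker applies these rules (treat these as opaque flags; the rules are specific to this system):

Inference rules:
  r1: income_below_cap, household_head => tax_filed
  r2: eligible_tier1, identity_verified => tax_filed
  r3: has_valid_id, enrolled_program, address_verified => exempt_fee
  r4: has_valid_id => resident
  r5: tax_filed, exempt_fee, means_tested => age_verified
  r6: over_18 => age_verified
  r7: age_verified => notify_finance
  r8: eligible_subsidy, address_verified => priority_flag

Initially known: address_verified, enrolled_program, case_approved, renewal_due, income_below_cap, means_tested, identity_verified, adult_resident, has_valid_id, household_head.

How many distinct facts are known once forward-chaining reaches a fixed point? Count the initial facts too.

Round 1 — r1, r3, r4, derive tax_filed, exempt_fee, resident.
Round 2 — r5, derive age_verified.
Round 3 — r7, derive notify_finance.
Closure: {address_verified, adult_resident, age_verified, case_approved, enrolled_program, exempt_fee, has_valid_id, household_head, identity_verified, income_below_cap, means_tested, notify_finance, renewal_due, resident, tax_filed} — 15 facts.

15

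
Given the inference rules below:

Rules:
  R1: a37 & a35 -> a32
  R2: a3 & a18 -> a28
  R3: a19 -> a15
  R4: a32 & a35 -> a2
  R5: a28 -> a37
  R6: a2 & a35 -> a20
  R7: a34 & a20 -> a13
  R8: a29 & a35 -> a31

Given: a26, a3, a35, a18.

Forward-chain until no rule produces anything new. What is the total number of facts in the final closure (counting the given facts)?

9

Round 1 fires R2, giving a28.
Round 2 fires R5, giving a37.
Round 3 fires R1, giving a32.
Round 4 fires R4, giving a2.
Round 5 fires R6, giving a20.
Closure: {a18, a2, a20, a26, a28, a3, a32, a35, a37} — 9 facts.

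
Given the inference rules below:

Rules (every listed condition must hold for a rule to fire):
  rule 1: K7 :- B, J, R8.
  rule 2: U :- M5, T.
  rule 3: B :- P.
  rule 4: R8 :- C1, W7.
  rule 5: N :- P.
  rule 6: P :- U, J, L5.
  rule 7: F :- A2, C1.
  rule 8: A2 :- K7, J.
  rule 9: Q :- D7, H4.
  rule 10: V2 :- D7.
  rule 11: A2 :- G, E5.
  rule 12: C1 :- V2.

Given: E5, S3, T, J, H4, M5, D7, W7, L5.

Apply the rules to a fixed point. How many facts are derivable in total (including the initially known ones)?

Round 1 — rule 2, rule 9, rule 10, derive U, Q, V2.
Round 2 — rule 6, rule 12, derive P, C1.
Round 3 — rule 3, rule 4, rule 5, derive B, R8, N.
Round 4 — rule 1, derive K7.
Round 5 — rule 8, derive A2.
Round 6 — rule 7, derive F.
Closure: {A2, B, C1, D7, E5, F, H4, J, K7, L5, M5, N, P, Q, R8, S3, T, U, V2, W7} — 20 facts.

20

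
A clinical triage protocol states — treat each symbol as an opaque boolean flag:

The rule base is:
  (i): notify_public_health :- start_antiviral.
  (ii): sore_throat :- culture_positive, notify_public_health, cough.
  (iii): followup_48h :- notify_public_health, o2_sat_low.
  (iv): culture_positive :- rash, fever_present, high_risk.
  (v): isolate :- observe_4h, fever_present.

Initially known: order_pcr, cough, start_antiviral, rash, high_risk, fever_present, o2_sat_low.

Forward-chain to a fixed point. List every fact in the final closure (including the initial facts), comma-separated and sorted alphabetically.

[1] (i) [notify_public_health :- start_antiviral.]; (iv) [culture_positive :- rash, fever_present, high_risk.]. ⇒ new: notify_public_health, culture_positive.
[2] (ii) [sore_throat :- culture_positive, notify_public_health, cough.]; (iii) [followup_48h :- notify_public_health, o2_sat_low.]. ⇒ new: sore_throat, followup_48h.

cough, culture_positive, fever_present, followup_48h, high_risk, notify_public_health, o2_sat_low, order_pcr, rash, sore_throat, start_antiviral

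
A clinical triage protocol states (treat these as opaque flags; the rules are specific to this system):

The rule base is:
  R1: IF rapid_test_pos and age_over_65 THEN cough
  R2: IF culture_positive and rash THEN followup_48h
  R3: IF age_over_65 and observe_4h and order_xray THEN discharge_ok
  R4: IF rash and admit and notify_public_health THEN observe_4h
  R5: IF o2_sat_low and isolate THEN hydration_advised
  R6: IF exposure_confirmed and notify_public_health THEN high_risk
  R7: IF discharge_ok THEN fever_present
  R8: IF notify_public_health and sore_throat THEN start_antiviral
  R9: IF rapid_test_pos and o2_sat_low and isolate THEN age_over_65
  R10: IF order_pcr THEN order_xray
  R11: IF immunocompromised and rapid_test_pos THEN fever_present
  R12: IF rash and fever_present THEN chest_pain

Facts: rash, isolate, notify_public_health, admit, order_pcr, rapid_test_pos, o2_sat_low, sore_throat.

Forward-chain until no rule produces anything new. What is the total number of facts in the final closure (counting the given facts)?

17

Round 1 — R4, R5, R8, R9, R10, derive observe_4h, hydration_advised, start_antiviral, age_over_65, order_xray.
Round 2 — R1, R3, derive cough, discharge_ok.
Round 3 — R7, derive fever_present.
Round 4 — R12, derive chest_pain.
Closure: {admit, age_over_65, chest_pain, cough, discharge_ok, fever_present, hydration_advised, isolate, notify_public_health, o2_sat_low, observe_4h, order_pcr, order_xray, rapid_test_pos, rash, sore_throat, start_antiviral} — 17 facts.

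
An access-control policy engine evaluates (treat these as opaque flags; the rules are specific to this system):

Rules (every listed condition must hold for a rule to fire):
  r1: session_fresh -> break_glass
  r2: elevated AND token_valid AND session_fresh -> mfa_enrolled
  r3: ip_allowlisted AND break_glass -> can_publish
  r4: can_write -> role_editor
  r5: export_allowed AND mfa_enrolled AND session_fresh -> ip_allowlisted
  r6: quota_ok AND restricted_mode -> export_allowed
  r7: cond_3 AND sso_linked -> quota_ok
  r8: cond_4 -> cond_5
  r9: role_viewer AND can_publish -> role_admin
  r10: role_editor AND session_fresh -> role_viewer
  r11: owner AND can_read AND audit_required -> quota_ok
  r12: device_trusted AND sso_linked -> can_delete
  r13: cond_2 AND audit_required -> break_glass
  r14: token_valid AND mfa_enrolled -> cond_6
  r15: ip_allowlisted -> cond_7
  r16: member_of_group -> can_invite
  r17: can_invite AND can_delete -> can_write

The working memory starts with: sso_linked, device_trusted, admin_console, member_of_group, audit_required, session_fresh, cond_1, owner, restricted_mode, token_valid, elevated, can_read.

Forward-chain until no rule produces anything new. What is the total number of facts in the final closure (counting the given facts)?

Round 1 fires r1, r2, r11, r12, r16, giving break_glass, mfa_enrolled, quota_ok, can_delete, can_invite.
Round 2 fires r6, r14, r17, giving export_allowed, cond_6, can_write.
Round 3 fires r4, r5, giving role_editor, ip_allowlisted.
Round 4 fires r3, r10, r15, giving can_publish, role_viewer, cond_7.
Round 5 fires r9, giving role_admin.
Closure: {admin_console, audit_required, break_glass, can_delete, can_invite, can_publish, can_read, can_write, cond_1, cond_6, cond_7, device_trusted, elevated, export_allowed, ip_allowlisted, member_of_group, mfa_enrolled, owner, quota_ok, restricted_mode, role_admin, role_editor, role_viewer, session_fresh, sso_linked, token_valid} — 26 facts.

26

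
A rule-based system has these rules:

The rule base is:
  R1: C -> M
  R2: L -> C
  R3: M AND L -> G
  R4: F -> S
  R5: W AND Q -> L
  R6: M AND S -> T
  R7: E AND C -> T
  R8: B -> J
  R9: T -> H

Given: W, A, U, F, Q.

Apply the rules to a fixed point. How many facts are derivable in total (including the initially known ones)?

Round 1 — R4, R5, derive S, L.
Round 2 — R2, derive C.
Round 3 — R1, derive M.
Round 4 — R3, R6, derive G, T.
Round 5 — R9, derive H.
Closure: {A, C, F, G, H, L, M, Q, S, T, U, W} — 12 facts.

12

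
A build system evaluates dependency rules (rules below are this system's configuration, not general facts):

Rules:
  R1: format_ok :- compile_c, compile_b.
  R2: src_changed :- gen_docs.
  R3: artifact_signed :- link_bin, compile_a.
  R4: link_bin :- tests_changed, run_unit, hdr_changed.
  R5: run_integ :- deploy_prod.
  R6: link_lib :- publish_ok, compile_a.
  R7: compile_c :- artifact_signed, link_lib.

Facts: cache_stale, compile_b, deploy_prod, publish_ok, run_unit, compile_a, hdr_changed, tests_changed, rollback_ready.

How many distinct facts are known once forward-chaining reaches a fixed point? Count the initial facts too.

15

Round 1 — R4, R5, R6, derive link_bin, run_integ, link_lib.
Round 2 — R3, derive artifact_signed.
Round 3 — R7, derive compile_c.
Round 4 — R1, derive format_ok.
Closure: {artifact_signed, cache_stale, compile_a, compile_b, compile_c, deploy_prod, format_ok, hdr_changed, link_bin, link_lib, publish_ok, rollback_ready, run_integ, run_unit, tests_changed} — 15 facts.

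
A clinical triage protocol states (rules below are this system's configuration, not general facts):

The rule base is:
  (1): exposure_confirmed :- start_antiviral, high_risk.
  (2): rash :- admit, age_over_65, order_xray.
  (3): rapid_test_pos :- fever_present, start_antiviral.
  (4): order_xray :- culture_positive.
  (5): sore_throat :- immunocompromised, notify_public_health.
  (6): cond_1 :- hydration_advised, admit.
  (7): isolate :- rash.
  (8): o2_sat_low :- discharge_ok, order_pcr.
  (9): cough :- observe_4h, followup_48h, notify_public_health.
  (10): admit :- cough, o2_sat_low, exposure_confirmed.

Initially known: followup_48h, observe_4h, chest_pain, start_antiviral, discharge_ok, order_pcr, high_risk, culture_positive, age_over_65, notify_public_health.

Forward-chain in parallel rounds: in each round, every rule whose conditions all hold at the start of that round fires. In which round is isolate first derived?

4

Round 1 — (1), (4), (8), (9), derive exposure_confirmed, order_xray, o2_sat_low, cough.
Round 2 — (10), derive admit.
Round 3 — (2), derive rash.
Round 4 — (7), derive isolate.
isolate first appears in round 4.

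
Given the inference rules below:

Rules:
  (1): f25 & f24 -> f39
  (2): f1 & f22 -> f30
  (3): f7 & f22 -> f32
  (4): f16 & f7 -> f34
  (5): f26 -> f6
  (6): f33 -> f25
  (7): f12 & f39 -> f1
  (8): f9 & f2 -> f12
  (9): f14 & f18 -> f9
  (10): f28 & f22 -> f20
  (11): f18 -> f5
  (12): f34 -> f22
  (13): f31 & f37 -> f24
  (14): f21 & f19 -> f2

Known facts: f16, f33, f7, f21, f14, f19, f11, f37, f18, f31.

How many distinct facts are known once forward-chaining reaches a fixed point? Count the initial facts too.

Round 1 fires (4), (6), (9), (11), (13), (14), giving f34, f25, f9, f5, f24, f2.
Round 2 fires (1), (8), (12), giving f39, f12, f22.
Round 3 fires (3), (7), giving f32, f1.
Round 4 fires (2), giving f30.
Closure: {f1, f11, f12, f14, f16, f18, f19, f2, f21, f22, f24, f25, f30, f31, f32, f33, f34, f37, f39, f5, f7, f9} — 22 facts.

22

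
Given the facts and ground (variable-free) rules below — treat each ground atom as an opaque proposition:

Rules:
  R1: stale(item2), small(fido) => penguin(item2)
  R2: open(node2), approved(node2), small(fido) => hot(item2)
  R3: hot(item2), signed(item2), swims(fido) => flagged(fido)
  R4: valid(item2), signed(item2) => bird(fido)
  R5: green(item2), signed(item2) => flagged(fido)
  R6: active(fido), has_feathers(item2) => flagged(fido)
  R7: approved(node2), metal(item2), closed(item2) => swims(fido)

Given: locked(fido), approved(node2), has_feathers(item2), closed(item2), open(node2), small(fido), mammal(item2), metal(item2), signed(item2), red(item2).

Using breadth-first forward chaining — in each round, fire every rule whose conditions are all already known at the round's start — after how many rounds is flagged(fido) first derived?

Round 1 — R2, R7, derive hot(item2), swims(fido).
Round 2 — R3, derive flagged(fido).
flagged(fido) first appears in round 2.

2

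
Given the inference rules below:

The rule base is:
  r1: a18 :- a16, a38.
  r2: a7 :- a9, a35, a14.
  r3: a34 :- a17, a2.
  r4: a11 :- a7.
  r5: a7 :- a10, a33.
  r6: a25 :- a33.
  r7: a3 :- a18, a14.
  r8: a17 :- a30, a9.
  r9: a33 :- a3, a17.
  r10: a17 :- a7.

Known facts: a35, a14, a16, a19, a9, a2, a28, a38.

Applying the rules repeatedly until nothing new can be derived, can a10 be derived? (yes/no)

no

Round 1 fires r1, r2, giving a18, a7.
Round 2 fires r4, r7, r10, giving a11, a3, a17.
Round 3 fires r3, r9, giving a34, a33.
Round 4 fires r6, giving a25.
Fixed point reached. No rule has a10 as a consequent, and it is not given.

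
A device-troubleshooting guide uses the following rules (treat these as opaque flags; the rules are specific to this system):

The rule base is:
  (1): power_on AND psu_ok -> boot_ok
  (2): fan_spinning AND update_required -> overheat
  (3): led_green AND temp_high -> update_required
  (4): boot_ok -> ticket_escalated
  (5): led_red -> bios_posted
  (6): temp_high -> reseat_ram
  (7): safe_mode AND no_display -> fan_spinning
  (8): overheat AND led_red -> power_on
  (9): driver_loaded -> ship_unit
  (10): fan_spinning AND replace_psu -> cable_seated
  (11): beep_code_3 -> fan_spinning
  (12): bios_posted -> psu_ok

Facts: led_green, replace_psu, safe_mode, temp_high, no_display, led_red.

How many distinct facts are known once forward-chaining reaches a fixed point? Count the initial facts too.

16

Round 1 — (3), (5), (6), (7), derive update_required, bios_posted, reseat_ram, fan_spinning.
Round 2 — (2), (10), (12), derive overheat, cable_seated, psu_ok.
Round 3 — (8), derive power_on.
Round 4 — (1), derive boot_ok.
Round 5 — (4), derive ticket_escalated.
Closure: {bios_posted, boot_ok, cable_seated, fan_spinning, led_green, led_red, no_display, overheat, power_on, psu_ok, replace_psu, reseat_ram, safe_mode, temp_high, ticket_escalated, update_required} — 16 facts.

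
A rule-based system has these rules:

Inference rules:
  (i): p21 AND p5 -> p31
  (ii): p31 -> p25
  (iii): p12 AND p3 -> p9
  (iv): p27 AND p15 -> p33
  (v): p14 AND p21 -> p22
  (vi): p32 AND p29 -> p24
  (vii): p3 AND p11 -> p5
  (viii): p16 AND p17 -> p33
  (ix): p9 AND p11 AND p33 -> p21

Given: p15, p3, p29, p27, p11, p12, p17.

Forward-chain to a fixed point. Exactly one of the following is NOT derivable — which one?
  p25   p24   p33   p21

p24

Round 1 fires (iii), (iv), (vii), giving p9, p33, p5.
Round 2 fires (ix), giving p21.
Round 3 fires (i), giving p31.
Round 4 fires (ii), giving p25.
Derived: p33 (round 1), p25 (round 4), p21 (round 2). p24 never appears in any round.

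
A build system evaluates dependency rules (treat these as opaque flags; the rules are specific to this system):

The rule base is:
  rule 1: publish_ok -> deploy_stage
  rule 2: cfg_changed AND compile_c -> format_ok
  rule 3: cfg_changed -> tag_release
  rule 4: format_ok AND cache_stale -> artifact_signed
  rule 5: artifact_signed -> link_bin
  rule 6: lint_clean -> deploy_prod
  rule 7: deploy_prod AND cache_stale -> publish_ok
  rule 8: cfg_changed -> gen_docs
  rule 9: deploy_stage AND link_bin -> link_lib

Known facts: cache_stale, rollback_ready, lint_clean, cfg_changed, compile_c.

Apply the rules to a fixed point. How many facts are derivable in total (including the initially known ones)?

[1] rule 2 [cfg_changed AND compile_c -> format_ok]; rule 3 [cfg_changed -> tag_release]; rule 6 [lint_clean -> deploy_prod]; rule 8 [cfg_changed -> gen_docs]. ⇒ new: format_ok, tag_release, deploy_prod, gen_docs.
[2] rule 4 [format_ok AND cache_stale -> artifact_signed]; rule 7 [deploy_prod AND cache_stale -> publish_ok]. ⇒ new: artifact_signed, publish_ok.
[3] rule 1 [publish_ok -> deploy_stage]; rule 5 [artifact_signed -> link_bin]. ⇒ new: deploy_stage, link_bin.
[4] rule 9 [deploy_stage AND link_bin -> link_lib]. ⇒ new: link_lib.
Closure: {artifact_signed, cache_stale, cfg_changed, compile_c, deploy_prod, deploy_stage, format_ok, gen_docs, link_bin, link_lib, lint_clean, publish_ok, rollback_ready, tag_release} — 14 facts.

14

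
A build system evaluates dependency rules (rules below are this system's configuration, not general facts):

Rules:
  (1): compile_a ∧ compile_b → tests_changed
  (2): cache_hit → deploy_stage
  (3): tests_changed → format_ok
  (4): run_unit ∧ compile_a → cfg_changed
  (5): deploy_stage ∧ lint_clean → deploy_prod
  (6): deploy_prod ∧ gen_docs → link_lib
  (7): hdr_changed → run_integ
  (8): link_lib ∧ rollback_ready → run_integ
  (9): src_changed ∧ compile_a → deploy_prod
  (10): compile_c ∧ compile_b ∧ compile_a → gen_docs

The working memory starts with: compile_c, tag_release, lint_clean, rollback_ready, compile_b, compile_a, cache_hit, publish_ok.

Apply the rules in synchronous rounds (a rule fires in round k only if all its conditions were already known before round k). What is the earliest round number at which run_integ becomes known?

4

[1] (1) [compile_a ∧ compile_b → tests_changed]; (2) [cache_hit → deploy_stage]; (10) [compile_c ∧ compile_b ∧ compile_a → gen_docs]. ⇒ new: tests_changed, deploy_stage, gen_docs.
[2] (3) [tests_changed → format_ok]; (5) [deploy_stage ∧ lint_clean → deploy_prod]. ⇒ new: format_ok, deploy_prod.
[3] (6) [deploy_prod ∧ gen_docs → link_lib]. ⇒ new: link_lib.
[4] (8) [link_lib ∧ rollback_ready → run_integ]. ⇒ new: run_integ.
run_integ first appears in round 4.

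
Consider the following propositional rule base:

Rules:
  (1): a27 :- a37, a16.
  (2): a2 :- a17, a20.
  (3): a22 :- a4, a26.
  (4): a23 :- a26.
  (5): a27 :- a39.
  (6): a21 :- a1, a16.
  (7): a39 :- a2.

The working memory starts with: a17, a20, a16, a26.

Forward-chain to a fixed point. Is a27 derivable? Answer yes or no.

yes

Round 1 — (2), (4), derive a2, a23.
Round 2 — (7), derive a39.
Round 3 — (5), derive a27.
a27 appears in round 3, so it is derivable.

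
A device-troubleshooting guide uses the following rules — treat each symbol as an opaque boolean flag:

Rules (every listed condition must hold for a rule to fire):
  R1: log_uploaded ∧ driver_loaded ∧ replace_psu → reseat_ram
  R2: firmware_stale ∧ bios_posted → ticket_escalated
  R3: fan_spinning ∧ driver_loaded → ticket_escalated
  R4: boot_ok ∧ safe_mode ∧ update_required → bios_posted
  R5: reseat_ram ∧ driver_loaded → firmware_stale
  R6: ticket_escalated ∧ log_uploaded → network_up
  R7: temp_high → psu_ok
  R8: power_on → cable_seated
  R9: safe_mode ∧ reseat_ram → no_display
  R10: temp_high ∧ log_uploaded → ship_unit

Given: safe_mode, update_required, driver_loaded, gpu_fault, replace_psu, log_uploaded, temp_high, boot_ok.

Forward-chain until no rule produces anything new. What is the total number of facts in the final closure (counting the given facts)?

[1] R1 [log_uploaded ∧ driver_loaded ∧ replace_psu → reseat_ram]; R4 [boot_ok ∧ safe_mode ∧ update_required → bios_posted]; R7 [temp_high → psu_ok]; R10 [temp_high ∧ log_uploaded → ship_unit]. ⇒ new: reseat_ram, bios_posted, psu_ok, ship_unit.
[2] R5 [reseat_ram ∧ driver_loaded → firmware_stale]; R9 [safe_mode ∧ reseat_ram → no_display]. ⇒ new: firmware_stale, no_display.
[3] R2 [firmware_stale ∧ bios_posted → ticket_escalated]. ⇒ new: ticket_escalated.
[4] R6 [ticket_escalated ∧ log_uploaded → network_up]. ⇒ new: network_up.
Closure: {bios_posted, boot_ok, driver_loaded, firmware_stale, gpu_fault, log_uploaded, network_up, no_display, psu_ok, replace_psu, reseat_ram, safe_mode, ship_unit, temp_high, ticket_escalated, update_required} — 16 facts.

16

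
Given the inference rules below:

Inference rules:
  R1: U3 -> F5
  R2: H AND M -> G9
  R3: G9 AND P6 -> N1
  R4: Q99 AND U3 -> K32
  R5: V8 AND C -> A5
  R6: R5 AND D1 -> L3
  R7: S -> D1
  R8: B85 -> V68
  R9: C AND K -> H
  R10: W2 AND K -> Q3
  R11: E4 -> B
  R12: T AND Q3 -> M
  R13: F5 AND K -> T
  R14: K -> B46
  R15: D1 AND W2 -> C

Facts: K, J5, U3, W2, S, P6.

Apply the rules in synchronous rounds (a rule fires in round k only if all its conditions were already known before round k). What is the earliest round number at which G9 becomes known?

Round 1 fires R1, R7, R10, R14, giving F5, D1, Q3, B46.
Round 2 fires R13, R15, giving T, C.
Round 3 fires R9, R12, giving H, M.
Round 4 fires R2, giving G9.
G9 first appears in round 4.

4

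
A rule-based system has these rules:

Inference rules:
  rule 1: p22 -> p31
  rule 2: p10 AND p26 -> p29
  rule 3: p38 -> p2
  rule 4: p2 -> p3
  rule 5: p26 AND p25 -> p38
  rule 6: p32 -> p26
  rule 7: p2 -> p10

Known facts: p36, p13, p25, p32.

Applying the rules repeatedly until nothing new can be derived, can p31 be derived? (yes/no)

no

[1] rule 6 [p32 -> p26]. ⇒ new: p26.
[2] rule 5 [p26 AND p25 -> p38]. ⇒ new: p38.
[3] rule 3 [p38 -> p2]. ⇒ new: p2.
[4] rule 4 [p2 -> p3]; rule 7 [p2 -> p10]. ⇒ new: p3, p10.
[5] rule 2 [p10 AND p26 -> p29]. ⇒ new: p29.
Fixed point reached. p31 is concluded only by rule 1; rule 1 needs p22 (never derived).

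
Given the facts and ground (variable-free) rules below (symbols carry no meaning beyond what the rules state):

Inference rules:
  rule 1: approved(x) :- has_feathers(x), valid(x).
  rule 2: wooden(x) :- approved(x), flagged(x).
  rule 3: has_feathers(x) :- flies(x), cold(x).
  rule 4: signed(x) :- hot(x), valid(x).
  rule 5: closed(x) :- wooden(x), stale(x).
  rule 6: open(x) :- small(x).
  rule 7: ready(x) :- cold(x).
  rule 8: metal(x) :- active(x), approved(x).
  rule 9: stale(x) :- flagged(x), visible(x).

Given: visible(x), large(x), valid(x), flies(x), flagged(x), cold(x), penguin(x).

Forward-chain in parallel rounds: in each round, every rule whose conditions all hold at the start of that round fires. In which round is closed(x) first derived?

4

Round 1 fires rule 3, rule 7, rule 9, giving has_feathers(x), ready(x), stale(x).
Round 2 fires rule 1, giving approved(x).
Round 3 fires rule 2, giving wooden(x).
Round 4 fires rule 5, giving closed(x).
closed(x) first appears in round 4.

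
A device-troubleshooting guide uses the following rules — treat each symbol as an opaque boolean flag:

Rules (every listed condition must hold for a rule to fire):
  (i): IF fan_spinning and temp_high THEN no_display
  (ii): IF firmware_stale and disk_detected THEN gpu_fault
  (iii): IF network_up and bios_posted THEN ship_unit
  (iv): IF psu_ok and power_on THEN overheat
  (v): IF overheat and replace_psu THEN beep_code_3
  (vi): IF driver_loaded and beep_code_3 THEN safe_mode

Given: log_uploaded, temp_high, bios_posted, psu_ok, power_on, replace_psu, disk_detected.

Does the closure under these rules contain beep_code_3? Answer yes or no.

[1] (iv) [IF psu_ok and power_on THEN overheat]. ⇒ new: overheat.
[2] (v) [IF overheat and replace_psu THEN beep_code_3]. ⇒ new: beep_code_3.
beep_code_3 appears in round 2, so it is derivable.

yes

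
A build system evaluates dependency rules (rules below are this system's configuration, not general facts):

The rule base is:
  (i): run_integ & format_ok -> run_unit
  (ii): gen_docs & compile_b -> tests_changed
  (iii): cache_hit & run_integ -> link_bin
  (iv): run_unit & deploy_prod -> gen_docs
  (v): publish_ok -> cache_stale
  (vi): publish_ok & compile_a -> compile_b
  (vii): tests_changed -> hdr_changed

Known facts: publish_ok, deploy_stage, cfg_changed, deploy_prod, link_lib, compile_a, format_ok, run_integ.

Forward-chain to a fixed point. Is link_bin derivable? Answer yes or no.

[1] (i) [run_integ & format_ok -> run_unit]; (v) [publish_ok -> cache_stale]; (vi) [publish_ok & compile_a -> compile_b]. ⇒ new: run_unit, cache_stale, compile_b.
[2] (iv) [run_unit & deploy_prod -> gen_docs]. ⇒ new: gen_docs.
[3] (ii) [gen_docs & compile_b -> tests_changed]. ⇒ new: tests_changed.
[4] (vii) [tests_changed -> hdr_changed]. ⇒ new: hdr_changed.
Fixed point reached. link_bin is concluded only by (iii); (iii) needs cache_hit (never derived).

no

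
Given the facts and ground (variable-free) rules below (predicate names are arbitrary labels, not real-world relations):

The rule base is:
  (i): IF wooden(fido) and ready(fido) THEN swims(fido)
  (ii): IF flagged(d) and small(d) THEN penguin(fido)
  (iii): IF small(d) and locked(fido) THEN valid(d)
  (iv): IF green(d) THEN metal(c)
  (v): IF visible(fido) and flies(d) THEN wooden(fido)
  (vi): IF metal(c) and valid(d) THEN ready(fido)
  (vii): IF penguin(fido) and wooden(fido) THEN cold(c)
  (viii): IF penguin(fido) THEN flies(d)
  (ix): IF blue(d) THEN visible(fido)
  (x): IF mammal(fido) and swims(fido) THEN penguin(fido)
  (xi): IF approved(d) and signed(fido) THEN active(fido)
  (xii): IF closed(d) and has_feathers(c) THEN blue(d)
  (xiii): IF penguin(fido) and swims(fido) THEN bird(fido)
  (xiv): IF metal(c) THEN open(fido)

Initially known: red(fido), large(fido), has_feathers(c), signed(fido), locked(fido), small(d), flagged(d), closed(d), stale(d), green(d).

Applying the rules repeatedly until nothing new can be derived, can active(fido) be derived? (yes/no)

no

Round 1 — (ii), (iii), (iv), (xii), derive penguin(fido), valid(d), metal(c), blue(d).
Round 2 — (vi), (viii), (ix), (xiv), derive ready(fido), flies(d), visible(fido), open(fido).
Round 3 — (v), derive wooden(fido).
Round 4 — (i), (vii), derive swims(fido), cold(c).
Round 5 — (xiii), derive bird(fido).
Fixed point reached. active(fido) is concluded only by (xi); (xi) needs approved(d) (never derived).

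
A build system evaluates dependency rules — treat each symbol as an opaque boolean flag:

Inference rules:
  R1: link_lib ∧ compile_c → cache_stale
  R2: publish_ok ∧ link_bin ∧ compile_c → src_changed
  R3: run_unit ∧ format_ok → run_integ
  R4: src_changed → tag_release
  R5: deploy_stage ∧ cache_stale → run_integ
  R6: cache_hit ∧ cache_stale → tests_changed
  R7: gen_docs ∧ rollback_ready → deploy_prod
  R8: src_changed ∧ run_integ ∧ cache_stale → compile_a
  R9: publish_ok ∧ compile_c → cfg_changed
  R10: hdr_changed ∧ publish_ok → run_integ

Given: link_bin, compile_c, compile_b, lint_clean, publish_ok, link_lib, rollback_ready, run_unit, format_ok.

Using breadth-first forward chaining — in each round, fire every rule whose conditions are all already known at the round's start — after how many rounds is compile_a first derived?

2

Round 1 fires R1, R2, R3, R9, giving cache_stale, src_changed, run_integ, cfg_changed.
Round 2 fires R4, R8, giving tag_release, compile_a.
compile_a first appears in round 2.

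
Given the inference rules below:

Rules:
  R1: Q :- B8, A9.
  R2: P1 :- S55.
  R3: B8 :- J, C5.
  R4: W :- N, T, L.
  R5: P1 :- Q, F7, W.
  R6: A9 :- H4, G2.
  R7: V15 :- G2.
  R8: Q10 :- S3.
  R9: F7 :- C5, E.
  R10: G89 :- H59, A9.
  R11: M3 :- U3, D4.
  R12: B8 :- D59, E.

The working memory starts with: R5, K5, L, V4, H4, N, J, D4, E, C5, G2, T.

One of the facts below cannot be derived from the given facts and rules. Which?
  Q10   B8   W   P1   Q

Round 1: R3 [B8 :- J, C5.]; R4 [W :- N, T, L.]; R6 [A9 :- H4, G2.]; R7 [V15 :- G2.]; R9 [F7 :- C5, E.]. Adds B8, W, A9, V15, F7.
Round 2: R1 [Q :- B8, A9.]. Adds Q.
Round 3: R5 [P1 :- Q, F7, W.]. Adds P1.
Derived: B8 (round 1), W (round 1), Q (round 2), P1 (round 3). Q10 never appears in any round.

Q10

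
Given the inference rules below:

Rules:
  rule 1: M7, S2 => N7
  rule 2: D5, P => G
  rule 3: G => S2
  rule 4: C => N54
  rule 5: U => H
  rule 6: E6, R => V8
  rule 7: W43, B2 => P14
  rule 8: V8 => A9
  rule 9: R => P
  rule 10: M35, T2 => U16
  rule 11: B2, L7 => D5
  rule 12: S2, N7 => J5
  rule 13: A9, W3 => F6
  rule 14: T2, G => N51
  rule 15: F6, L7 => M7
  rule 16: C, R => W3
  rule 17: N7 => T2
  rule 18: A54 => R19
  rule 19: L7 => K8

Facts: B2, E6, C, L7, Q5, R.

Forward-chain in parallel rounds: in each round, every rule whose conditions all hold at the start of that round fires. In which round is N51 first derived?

7

Round 1 — rule 4, rule 6, rule 9, rule 11, rule 16, rule 19, derive N54, V8, P, D5, W3, K8.
Round 2 — rule 2, rule 8, derive G, A9.
Round 3 — rule 3, rule 13, derive S2, F6.
Round 4 — rule 15, derive M7.
Round 5 — rule 1, derive N7.
Round 6 — rule 12, rule 17, derive J5, T2.
Round 7 — rule 14, derive N51.
N51 first appears in round 7.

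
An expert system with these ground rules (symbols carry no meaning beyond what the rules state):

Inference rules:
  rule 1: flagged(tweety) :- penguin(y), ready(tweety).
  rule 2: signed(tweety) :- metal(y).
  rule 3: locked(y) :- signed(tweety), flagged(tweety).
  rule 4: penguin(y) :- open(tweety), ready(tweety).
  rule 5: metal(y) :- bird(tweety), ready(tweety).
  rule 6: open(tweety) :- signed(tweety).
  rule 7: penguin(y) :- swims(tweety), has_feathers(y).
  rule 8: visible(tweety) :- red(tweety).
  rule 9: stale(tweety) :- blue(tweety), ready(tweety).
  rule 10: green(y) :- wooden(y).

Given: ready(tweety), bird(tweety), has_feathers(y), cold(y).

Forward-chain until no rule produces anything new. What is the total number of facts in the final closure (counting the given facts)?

10

Round 1: rule 5 [metal(y) :- bird(tweety), ready(tweety).]. New: metal(y).
Round 2: rule 2 [signed(tweety) :- metal(y).]. New: signed(tweety).
Round 3: rule 6 [open(tweety) :- signed(tweety).]. New: open(tweety).
Round 4: rule 4 [penguin(y) :- open(tweety), ready(tweety).]. New: penguin(y).
Round 5: rule 1 [flagged(tweety) :- penguin(y), ready(tweety).]. New: flagged(tweety).
Round 6: rule 3 [locked(y) :- signed(tweety), flagged(tweety).]. New: locked(y).
Closure: {bird(tweety), cold(y), flagged(tweety), has_feathers(y), locked(y), metal(y), open(tweety), penguin(y), ready(tweety), signed(tweety)} — 10 facts.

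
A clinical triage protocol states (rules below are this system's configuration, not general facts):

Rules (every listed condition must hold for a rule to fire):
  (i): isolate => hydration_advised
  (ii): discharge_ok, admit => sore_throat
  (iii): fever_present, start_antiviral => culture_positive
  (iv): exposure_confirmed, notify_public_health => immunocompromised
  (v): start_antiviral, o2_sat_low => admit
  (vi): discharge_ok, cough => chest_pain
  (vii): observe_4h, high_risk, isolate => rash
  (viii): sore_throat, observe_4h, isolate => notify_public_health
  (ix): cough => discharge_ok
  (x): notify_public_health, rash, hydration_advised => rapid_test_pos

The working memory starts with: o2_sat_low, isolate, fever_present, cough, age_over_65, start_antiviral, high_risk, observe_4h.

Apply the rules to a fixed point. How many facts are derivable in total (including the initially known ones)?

17

Round 1 — (i), (iii), (v), (vii), (ix), derive hydration_advised, culture_positive, admit, rash, discharge_ok.
Round 2 — (ii), (vi), derive sore_throat, chest_pain.
Round 3 — (viii), derive notify_public_health.
Round 4 — (x), derive rapid_test_pos.
Closure: {admit, age_over_65, chest_pain, cough, culture_positive, discharge_ok, fever_present, high_risk, hydration_advised, isolate, notify_public_health, o2_sat_low, observe_4h, rapid_test_pos, rash, sore_throat, start_antiviral} — 17 facts.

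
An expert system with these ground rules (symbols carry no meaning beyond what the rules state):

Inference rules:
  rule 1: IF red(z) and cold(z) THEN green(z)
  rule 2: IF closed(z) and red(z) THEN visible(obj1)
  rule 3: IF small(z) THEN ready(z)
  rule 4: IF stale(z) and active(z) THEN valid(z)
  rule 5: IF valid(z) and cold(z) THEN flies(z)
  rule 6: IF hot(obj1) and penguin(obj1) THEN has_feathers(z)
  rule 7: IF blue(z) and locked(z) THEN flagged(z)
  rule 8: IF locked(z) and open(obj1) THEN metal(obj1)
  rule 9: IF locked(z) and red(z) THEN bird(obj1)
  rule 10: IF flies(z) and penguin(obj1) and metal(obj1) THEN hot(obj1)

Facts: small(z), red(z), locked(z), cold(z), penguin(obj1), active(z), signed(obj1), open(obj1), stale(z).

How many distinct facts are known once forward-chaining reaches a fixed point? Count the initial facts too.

Round 1: rule 1 [IF red(z) and cold(z) THEN green(z)]; rule 3 [IF small(z) THEN ready(z)]; rule 4 [IF stale(z) and active(z) THEN valid(z)]; rule 8 [IF locked(z) and open(obj1) THEN metal(obj1)]; rule 9 [IF locked(z) and red(z) THEN bird(obj1)]. New: green(z), ready(z), valid(z), metal(obj1), bird(obj1).
Round 2: rule 5 [IF valid(z) and cold(z) THEN flies(z)]. New: flies(z).
Round 3: rule 10 [IF flies(z) and penguin(obj1) and metal(obj1) THEN hot(obj1)]. New: hot(obj1).
Round 4: rule 6 [IF hot(obj1) and penguin(obj1) THEN has_feathers(z)]. New: has_feathers(z).
Closure: {active(z), bird(obj1), cold(z), flies(z), green(z), has_feathers(z), hot(obj1), locked(z), metal(obj1), open(obj1), penguin(obj1), ready(z), red(z), signed(obj1), small(z), stale(z), valid(z)} — 17 facts.

17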